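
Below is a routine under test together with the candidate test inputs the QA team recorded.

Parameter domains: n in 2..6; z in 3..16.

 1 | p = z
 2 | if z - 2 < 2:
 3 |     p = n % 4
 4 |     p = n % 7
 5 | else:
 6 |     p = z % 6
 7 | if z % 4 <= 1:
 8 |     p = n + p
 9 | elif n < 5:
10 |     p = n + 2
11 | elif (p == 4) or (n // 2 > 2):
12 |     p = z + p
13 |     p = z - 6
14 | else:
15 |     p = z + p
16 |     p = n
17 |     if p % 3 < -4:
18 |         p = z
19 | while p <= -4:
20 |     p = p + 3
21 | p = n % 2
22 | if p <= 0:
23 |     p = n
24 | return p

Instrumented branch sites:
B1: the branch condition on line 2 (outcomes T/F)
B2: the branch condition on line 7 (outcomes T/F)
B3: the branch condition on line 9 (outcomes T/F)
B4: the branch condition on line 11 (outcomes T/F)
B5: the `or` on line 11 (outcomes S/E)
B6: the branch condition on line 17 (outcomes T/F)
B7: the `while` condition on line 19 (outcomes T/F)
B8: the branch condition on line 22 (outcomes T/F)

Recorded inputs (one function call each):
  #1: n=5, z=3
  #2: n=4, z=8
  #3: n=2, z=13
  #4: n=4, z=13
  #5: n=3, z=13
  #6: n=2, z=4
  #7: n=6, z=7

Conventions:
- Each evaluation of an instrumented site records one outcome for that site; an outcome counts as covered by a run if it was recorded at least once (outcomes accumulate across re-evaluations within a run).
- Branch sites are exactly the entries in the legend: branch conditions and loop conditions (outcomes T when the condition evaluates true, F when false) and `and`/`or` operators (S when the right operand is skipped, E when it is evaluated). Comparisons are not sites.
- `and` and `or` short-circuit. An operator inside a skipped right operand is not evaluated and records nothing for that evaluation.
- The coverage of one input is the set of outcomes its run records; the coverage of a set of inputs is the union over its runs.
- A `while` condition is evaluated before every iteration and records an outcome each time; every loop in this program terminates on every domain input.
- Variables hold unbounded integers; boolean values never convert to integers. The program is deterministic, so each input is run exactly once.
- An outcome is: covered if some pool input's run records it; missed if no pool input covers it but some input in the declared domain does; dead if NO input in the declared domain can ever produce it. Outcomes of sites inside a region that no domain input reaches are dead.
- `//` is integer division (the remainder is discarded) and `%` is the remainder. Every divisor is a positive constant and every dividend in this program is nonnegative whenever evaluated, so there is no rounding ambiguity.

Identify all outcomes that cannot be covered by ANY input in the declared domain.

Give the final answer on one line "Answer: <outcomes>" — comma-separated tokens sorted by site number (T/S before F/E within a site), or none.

checking every outcome against all 70 domain inputs:
  B6=T: never recorded by any domain input -> dead
  B7=T: never recorded by any domain input -> dead
  reachable outcomes have witnesses, e.g. B1=T (e.g. n=2, z=3), B1=F (e.g. n=2, z=4), B2=T (e.g. n=2, z=4), B2=F (e.g. n=2, z=3)

Answer: B6=T, B7=T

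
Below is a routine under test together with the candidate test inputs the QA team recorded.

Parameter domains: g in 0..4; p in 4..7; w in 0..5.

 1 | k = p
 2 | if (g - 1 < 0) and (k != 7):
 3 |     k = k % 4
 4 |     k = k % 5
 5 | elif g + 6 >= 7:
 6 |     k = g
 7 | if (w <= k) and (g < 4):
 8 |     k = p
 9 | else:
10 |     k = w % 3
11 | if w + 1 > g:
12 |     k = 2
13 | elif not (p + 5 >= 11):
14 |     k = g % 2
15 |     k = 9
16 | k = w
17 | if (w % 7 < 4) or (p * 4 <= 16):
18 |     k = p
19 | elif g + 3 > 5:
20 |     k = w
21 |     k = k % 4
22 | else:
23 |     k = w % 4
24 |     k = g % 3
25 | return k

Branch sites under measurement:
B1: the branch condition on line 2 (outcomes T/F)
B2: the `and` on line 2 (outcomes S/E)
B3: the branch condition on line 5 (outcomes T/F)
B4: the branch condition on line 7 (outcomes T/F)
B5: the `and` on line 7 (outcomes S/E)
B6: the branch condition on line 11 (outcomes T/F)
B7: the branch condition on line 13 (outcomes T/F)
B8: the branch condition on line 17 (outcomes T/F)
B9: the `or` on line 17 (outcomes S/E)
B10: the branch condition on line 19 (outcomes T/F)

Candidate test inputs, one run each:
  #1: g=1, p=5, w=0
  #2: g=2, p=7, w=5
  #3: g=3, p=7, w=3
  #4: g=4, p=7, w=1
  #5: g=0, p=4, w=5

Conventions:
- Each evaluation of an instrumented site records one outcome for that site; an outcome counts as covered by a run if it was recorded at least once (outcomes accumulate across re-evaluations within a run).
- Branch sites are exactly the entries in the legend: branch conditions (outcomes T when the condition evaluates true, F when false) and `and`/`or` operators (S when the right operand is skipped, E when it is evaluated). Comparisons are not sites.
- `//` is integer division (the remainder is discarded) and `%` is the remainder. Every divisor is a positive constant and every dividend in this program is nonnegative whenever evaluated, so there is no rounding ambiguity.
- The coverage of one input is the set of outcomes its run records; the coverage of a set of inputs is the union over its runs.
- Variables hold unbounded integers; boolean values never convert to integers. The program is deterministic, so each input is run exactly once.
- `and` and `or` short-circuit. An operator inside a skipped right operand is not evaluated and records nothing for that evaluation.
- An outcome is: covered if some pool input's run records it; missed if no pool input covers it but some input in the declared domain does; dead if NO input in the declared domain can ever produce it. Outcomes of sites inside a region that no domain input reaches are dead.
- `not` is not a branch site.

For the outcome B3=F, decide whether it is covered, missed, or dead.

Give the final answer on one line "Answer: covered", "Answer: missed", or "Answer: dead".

no pool input records B3=F
but domain input (g=0, p=7, w=0) does record it -> reachable, so missed

Answer: missed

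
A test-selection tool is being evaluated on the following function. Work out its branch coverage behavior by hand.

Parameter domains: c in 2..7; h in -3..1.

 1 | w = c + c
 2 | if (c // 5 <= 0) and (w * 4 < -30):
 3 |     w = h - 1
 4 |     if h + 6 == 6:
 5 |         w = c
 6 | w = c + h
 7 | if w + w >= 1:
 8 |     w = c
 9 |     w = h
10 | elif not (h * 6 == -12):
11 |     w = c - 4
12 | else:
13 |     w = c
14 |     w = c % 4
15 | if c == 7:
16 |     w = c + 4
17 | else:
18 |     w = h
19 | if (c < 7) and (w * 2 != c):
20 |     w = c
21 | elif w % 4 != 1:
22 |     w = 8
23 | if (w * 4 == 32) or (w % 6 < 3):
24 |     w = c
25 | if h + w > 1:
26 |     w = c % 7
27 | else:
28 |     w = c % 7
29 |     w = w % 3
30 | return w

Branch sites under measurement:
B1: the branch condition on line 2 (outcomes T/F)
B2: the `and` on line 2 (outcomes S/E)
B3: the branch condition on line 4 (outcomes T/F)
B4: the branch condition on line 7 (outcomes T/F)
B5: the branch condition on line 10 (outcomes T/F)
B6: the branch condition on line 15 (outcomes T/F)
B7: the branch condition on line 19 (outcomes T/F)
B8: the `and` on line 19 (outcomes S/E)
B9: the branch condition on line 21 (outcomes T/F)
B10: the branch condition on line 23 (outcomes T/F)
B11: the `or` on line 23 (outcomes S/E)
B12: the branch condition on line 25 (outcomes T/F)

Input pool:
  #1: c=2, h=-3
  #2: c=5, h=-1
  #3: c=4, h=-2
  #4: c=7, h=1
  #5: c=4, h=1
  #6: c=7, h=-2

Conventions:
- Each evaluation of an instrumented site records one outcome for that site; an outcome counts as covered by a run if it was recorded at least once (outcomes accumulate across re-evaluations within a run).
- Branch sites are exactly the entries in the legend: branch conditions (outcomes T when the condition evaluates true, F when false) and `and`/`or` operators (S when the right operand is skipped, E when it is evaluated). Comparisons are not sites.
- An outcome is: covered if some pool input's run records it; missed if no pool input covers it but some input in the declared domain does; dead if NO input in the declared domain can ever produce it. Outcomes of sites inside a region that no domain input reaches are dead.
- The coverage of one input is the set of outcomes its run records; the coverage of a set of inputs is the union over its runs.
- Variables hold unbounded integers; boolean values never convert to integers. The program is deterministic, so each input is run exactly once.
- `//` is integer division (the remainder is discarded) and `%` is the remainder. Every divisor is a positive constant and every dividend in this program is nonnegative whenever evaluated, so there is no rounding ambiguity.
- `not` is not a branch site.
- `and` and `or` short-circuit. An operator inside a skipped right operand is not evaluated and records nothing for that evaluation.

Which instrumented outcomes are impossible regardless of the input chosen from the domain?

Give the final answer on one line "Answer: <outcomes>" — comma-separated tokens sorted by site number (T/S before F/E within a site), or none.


exhaustive pass over the 30-input domain:
  B1=T: unreachable across the whole domain -> dead
  B3=T: unreachable across the whole domain -> dead
  B3=F: unreachable across the whole domain -> dead
  reachable outcomes have witnesses, e.g. B1=F (e.g. c=2, h=-3), B2=S (e.g. c=5, h=-3), B2=E (e.g. c=2, h=-3), B4=T (e.g. c=2, h=-1)
Answer: B1=T, B3=T, B3=F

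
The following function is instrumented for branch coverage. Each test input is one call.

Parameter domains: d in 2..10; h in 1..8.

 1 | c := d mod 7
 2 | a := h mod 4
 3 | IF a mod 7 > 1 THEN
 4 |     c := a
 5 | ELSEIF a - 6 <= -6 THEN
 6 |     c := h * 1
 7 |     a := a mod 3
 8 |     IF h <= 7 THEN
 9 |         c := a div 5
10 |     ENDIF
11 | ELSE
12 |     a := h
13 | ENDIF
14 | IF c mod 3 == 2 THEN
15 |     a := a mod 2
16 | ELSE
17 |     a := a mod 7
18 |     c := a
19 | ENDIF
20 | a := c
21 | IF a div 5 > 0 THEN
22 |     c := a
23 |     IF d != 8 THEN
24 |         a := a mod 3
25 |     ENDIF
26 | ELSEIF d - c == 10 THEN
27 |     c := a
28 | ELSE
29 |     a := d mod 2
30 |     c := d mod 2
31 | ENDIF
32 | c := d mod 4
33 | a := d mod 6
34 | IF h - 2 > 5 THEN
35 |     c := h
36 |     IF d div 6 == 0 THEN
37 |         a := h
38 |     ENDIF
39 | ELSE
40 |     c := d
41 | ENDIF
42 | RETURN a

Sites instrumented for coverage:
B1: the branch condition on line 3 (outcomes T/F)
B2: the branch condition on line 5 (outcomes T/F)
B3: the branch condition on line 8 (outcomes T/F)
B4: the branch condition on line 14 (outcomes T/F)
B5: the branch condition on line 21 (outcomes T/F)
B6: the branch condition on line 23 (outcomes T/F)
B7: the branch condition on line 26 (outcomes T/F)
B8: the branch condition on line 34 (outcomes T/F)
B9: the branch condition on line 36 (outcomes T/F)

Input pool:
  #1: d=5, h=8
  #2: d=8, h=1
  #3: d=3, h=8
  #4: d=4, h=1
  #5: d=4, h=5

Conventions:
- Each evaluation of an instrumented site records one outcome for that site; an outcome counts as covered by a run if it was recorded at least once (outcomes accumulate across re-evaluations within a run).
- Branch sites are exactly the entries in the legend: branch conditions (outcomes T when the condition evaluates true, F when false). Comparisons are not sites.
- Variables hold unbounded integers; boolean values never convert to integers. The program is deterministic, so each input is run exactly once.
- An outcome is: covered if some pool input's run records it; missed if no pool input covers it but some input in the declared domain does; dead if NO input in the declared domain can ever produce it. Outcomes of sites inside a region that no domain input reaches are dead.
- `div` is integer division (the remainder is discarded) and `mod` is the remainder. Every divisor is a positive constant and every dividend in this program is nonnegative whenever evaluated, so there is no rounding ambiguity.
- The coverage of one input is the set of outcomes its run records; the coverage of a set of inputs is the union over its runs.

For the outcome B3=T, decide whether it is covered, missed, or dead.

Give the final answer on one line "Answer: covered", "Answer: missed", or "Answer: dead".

no pool input records B3=T
but domain input (d=2, h=4) does record it -> reachable, so missed

Answer: missed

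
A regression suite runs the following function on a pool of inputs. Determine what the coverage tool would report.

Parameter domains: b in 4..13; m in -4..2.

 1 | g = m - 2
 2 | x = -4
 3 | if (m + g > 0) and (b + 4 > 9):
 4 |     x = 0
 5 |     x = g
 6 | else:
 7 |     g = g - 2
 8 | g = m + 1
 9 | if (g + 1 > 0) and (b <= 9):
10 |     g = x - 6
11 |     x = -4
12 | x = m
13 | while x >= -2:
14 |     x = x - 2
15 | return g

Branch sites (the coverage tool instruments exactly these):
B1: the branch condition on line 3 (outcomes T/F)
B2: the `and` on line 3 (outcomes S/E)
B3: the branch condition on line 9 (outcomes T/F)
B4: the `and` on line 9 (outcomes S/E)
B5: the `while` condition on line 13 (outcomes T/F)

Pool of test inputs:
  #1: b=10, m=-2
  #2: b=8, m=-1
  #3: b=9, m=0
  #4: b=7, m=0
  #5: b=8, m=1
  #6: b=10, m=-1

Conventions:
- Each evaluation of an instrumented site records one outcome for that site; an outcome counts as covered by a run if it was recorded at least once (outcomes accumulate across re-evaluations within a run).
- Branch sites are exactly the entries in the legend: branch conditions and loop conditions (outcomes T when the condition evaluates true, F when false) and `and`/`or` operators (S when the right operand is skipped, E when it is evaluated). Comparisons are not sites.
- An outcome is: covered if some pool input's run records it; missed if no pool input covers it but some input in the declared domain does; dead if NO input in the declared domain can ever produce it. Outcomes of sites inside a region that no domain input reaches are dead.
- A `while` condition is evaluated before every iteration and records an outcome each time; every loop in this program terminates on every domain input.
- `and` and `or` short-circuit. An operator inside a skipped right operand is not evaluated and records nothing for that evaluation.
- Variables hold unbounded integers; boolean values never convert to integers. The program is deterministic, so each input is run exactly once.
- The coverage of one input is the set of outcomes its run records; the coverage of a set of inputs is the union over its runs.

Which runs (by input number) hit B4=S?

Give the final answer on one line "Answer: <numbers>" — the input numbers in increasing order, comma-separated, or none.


input #1 (b=10, m=-2): produces B4=S
input #2 (b=8, m=-1): does not produce B4=S
input #3 (b=9, m=0): does not produce B4=S
input #4 (b=7, m=0): does not produce B4=S
input #5 (b=8, m=1): does not produce B4=S
input #6 (b=10, m=-1): does not produce B4=S
Answer: 1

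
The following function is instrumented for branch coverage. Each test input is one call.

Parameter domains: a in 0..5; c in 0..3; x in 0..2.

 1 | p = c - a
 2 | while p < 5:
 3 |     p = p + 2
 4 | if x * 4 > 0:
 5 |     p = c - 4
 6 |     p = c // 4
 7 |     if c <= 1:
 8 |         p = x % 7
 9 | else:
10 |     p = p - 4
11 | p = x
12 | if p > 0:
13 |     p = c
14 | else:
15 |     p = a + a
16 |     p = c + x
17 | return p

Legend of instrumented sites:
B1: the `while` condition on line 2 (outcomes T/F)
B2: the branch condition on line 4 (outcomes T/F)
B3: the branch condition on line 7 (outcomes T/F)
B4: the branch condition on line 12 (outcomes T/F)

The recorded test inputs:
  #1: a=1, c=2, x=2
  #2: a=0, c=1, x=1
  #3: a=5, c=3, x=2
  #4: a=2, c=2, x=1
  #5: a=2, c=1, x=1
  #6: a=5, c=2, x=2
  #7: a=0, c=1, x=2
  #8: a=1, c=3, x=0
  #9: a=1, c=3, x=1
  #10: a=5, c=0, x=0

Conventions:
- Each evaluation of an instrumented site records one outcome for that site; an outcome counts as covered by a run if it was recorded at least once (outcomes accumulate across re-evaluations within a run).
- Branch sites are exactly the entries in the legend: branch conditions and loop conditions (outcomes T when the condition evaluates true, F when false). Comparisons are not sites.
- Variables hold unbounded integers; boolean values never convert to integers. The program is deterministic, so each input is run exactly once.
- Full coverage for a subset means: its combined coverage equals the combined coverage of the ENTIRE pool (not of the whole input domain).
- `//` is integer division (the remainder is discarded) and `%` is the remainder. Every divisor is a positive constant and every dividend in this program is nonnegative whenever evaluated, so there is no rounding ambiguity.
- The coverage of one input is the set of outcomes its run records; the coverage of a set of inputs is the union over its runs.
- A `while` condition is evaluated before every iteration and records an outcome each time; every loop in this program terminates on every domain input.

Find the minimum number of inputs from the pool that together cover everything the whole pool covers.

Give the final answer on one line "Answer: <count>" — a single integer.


input #1 (a=1, c=2, x=2): covers B1=T, B1=F, B2=T, B3=F, B4=T
input #2 (a=0, c=1, x=1): covers B1=T, B1=F, B2=T, B3=T, B4=T
input #3 (a=5, c=3, x=2): covers B1=T, B1=F, B2=T, B3=F, B4=T
input #4 (a=2, c=2, x=1): covers B1=T, B1=F, B2=T, B3=F, B4=T
input #5 (a=2, c=1, x=1): covers B1=T, B1=F, B2=T, B3=T, B4=T
input #6 (a=5, c=2, x=2): covers B1=T, B1=F, B2=T, B3=F, B4=T
input #7 (a=0, c=1, x=2): covers B1=T, B1=F, B2=T, B3=T, B4=T
input #8 (a=1, c=3, x=0): covers B1=T, B1=F, B2=F, B4=F
input #9 (a=1, c=3, x=1): covers B1=T, B1=F, B2=T, B3=F, B4=T
input #10 (a=5, c=0, x=0): covers B1=T, B1=F, B2=F, B4=F
the full pool covers 8 outcomes: B1=T, B1=F, B2=T, B2=F, B3=T, B3=F, B4=T, B4=F
every size-1 subset falls short of the 8 outcomes (best: 5/8)
every size-2 subset falls short of the 8 outcomes (best: 7/8)
inputs {1, 2, 8} (size 3) cover everything; no size-3 subset with a lexicographically smaller index list covers all 8
Answer: 3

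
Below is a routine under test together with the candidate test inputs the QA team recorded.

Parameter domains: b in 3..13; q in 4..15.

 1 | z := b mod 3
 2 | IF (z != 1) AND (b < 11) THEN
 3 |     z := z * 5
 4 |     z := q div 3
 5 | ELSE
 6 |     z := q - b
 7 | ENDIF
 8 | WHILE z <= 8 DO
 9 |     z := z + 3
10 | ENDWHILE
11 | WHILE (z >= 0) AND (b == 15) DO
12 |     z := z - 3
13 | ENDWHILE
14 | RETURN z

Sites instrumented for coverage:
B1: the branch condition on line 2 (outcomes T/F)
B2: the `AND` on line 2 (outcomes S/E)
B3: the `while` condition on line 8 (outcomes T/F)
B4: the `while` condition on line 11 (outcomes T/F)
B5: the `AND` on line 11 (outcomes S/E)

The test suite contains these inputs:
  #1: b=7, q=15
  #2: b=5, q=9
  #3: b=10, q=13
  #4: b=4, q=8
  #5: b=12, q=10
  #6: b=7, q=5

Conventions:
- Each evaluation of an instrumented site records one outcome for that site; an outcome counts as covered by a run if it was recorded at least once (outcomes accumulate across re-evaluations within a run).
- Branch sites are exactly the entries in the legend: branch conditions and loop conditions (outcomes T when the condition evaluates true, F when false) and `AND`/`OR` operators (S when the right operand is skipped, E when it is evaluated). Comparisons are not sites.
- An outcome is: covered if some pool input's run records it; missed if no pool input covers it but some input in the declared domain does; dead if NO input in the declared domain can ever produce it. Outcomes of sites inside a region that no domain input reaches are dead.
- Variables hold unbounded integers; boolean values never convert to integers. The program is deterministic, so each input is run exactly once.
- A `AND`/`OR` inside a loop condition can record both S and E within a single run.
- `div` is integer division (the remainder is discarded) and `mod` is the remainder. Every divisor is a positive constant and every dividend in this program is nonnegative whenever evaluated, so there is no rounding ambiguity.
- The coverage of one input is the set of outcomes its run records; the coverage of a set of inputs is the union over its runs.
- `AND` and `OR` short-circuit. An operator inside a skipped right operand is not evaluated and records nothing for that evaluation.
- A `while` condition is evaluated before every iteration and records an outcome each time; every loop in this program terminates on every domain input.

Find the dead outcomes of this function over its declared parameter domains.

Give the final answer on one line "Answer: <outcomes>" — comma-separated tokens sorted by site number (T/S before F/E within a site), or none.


checking every outcome against all 132 domain inputs:
  B4=T: unreachable across the whole domain -> dead
  B5=S: unreachable across the whole domain -> dead
  reachable outcomes have witnesses, e.g. B1=T (e.g. b=3, q=4), B1=F (e.g. b=4, q=4), B2=S (e.g. b=4, q=4), B2=E (e.g. b=3, q=4)
Answer: B4=T, B5=S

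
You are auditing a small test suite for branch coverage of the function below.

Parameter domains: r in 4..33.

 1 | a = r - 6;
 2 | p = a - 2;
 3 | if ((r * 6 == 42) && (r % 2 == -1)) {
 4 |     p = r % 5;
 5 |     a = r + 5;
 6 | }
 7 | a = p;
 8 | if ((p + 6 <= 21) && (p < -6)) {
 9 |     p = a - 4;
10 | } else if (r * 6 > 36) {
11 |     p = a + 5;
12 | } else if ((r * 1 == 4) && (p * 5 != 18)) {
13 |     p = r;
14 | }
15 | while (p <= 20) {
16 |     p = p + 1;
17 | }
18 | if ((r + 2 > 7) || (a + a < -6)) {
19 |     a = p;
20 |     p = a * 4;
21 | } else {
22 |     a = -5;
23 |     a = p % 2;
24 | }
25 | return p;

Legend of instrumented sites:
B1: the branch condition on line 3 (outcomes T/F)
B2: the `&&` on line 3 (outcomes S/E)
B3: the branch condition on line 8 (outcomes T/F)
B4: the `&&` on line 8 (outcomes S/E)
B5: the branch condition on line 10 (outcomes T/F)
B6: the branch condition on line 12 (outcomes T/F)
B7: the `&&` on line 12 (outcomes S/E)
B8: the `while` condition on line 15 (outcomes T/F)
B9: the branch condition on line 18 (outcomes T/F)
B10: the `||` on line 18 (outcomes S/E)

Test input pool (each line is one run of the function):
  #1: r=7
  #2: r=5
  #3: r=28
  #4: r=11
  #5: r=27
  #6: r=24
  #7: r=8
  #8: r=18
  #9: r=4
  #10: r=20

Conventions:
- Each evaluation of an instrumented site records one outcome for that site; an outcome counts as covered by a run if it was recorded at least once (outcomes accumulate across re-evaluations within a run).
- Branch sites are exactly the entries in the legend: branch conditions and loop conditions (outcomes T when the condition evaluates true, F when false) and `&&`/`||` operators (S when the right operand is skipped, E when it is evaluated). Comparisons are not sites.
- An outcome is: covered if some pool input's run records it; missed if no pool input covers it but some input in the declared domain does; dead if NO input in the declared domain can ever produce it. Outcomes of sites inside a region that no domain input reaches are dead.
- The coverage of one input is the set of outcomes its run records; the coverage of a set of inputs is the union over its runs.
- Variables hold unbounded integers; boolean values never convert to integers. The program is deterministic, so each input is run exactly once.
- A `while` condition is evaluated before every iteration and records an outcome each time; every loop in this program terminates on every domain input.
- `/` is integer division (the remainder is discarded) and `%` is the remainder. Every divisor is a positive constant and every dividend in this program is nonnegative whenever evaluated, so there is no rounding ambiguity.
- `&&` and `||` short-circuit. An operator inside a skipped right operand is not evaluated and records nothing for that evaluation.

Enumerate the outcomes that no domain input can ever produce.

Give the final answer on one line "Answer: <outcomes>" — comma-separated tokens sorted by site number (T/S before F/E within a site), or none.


exhaustive pass over the 30-input domain:
  B1=T: unreachable across the whole domain -> dead
  B3=T: unreachable across the whole domain -> dead
  reachable outcomes have witnesses, e.g. B1=F (e.g. r=4), B2=S (e.g. r=4), B2=E (e.g. r=7), B3=F (e.g. r=4)
Answer: B1=T, B3=T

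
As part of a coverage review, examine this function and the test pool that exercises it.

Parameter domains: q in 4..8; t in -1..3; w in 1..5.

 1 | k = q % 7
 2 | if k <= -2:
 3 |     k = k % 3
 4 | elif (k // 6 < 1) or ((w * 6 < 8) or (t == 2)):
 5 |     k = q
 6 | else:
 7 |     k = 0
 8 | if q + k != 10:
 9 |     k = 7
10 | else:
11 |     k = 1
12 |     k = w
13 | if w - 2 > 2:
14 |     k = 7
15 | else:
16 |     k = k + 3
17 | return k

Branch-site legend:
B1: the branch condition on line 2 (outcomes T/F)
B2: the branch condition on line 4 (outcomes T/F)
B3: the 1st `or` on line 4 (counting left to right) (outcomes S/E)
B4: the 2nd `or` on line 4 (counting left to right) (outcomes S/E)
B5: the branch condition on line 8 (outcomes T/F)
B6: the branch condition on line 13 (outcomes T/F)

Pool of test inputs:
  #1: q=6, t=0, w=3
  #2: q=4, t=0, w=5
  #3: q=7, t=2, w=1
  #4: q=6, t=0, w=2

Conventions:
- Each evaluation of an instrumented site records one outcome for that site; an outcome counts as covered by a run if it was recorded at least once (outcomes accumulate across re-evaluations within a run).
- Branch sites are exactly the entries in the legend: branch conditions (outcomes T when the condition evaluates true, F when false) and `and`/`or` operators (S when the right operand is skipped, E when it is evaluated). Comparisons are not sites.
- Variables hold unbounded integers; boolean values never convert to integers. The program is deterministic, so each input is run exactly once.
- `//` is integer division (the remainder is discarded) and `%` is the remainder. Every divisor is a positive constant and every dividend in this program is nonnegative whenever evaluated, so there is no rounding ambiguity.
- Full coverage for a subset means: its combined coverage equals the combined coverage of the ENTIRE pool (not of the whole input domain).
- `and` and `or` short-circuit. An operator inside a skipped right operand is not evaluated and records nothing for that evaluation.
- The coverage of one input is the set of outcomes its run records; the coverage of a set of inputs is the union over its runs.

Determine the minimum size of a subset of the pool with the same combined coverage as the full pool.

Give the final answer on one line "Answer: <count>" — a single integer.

input #1, q=6, t=0, w=3: outcomes B1=F, B2=F, B3=E, B4=E, B5=T, B6=F
input #2, q=4, t=0, w=5: outcomes B1=F, B2=T, B3=S, B5=T, B6=T
input #3, q=7, t=2, w=1: outcomes B1=F, B2=T, B3=S, B5=T, B6=F
input #4, q=6, t=0, w=2: outcomes B1=F, B2=F, B3=E, B4=E, B5=T, B6=F
the full pool covers 9 outcomes: B1=F, B2=T, B2=F, B3=S, B3=E, B4=E, B5=T, B6=T, B6=F
no size-1 subset reaches all 9 outcomes (best union: 6/9)
inputs {1, 2} (size 2) cover everything; no size-2 subset with a lexicographically smaller index list covers all 9

Answer: 2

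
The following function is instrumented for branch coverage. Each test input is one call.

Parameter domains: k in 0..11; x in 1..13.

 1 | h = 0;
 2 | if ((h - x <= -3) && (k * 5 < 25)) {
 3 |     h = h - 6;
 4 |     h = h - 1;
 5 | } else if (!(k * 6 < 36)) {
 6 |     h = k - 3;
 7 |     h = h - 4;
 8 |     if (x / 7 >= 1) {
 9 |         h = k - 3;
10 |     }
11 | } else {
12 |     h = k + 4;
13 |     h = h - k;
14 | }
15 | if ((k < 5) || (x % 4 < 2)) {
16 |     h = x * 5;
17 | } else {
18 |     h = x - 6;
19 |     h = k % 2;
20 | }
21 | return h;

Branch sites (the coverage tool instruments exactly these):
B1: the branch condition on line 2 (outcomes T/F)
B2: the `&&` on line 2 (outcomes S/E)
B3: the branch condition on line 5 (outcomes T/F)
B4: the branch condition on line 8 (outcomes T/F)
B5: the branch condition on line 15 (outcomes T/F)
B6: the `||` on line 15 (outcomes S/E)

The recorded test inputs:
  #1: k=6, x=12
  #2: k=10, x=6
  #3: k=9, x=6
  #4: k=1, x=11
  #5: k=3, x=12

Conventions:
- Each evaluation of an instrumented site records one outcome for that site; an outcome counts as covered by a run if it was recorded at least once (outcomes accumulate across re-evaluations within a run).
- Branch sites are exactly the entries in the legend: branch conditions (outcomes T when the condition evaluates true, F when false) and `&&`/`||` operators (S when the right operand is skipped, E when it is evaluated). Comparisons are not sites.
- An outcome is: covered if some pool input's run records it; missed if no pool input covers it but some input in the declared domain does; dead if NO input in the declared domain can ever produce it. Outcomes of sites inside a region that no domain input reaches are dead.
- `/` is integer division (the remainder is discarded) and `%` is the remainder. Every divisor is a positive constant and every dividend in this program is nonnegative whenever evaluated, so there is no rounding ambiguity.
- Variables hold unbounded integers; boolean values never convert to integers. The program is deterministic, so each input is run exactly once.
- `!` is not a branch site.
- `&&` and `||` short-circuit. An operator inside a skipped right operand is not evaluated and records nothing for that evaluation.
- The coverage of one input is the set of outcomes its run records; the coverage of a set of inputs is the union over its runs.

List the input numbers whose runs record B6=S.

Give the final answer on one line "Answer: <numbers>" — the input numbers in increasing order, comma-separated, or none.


input #1 (k=6, x=12): never hits B6=S
input #2 (k=10, x=6): never hits B6=S
input #3 (k=9, x=6): never hits B6=S
input #4 (k=1, x=11): hits B6=S
input #5 (k=3, x=12): hits B6=S
Answer: 4, 5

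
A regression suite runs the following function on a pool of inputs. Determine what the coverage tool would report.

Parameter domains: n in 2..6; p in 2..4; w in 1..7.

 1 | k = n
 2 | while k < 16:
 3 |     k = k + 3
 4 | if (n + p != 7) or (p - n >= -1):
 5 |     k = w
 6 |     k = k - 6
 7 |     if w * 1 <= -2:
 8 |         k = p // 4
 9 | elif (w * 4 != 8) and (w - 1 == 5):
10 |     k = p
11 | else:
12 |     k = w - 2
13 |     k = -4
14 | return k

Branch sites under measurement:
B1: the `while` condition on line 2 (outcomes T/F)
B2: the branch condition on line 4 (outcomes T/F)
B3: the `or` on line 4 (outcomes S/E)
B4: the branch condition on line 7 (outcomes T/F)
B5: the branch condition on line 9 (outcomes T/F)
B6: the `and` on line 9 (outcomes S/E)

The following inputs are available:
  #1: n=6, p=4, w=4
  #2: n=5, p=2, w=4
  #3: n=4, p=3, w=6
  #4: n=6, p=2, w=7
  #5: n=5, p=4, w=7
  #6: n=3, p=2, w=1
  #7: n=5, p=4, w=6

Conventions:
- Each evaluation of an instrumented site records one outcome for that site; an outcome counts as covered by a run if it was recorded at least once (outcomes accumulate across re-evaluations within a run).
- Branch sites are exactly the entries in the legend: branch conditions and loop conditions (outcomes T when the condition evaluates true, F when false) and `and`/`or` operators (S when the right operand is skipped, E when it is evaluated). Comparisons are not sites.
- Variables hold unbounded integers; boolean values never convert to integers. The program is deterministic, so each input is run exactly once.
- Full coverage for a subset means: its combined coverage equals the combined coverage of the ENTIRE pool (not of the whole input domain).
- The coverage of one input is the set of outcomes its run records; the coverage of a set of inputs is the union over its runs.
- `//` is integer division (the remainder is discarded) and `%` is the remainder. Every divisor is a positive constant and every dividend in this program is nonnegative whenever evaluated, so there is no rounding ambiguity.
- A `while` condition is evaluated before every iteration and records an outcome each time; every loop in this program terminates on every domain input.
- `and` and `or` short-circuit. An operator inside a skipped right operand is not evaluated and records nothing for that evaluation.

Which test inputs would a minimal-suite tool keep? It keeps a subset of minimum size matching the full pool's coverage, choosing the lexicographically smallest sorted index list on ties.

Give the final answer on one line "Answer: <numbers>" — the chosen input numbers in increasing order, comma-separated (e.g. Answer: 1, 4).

run #1 (n=6, p=4, w=4) runs B1->T, B1->T, B1->T, B1->T, B1->F, B3->S, B2->T, B4->F; records B1=T, B1=F, B2=T, B3=S, B4=F
run #2 (n=5, p=2, w=4) runs B1->T, B1->T, B1->T, B1->T, B1->F, B3->E, B2->F, B6->E, B5->F; records B1=T, B1=F, B2=F, B3=E, B5=F, B6=E
run #3 (n=4, p=3, w=6) runs B1->T, B1->T, B1->T, B1->T, B1->F, B3->E, B2->T, B4->F; records B1=T, B1=F, B2=T, B3=E, B4=F
run #4 (n=6, p=2, w=7) runs B1->T, B1->T, B1->T, B1->T, B1->F, B3->S, B2->T, B4->F; records B1=T, B1=F, B2=T, B3=S, B4=F
run #5 (n=5, p=4, w=7) runs B1->T, B1->T, B1->T, B1->T, B1->F, B3->S, B2->T, B4->F; records B1=T, B1=F, B2=T, B3=S, B4=F
run #6 (n=3, p=2, w=1) runs B1->T, B1->T, B1->T, B1->T, B1->T, B1->F, B3->S, B2->T, B4->F; records B1=T, B1=F, B2=T, B3=S, B4=F
run #7 (n=5, p=4, w=6) runs B1->T, B1->T, B1->T, B1->T, B1->F, B3->S, B2->T, B4->F; records B1=T, B1=F, B2=T, B3=S, B4=F
together the pool reaches 9 outcomes: B1=T, B1=F, B2=T, B2=F, B3=S, B3=E, B4=F, B5=F, B6=E
checked all size-1 subsets: none covers 9 outcomes (max 6/9)
at size 2, {1, 2} reaches all 9 outcomes; every lexicographically earlier size-2 subset fails

Answer: 1, 2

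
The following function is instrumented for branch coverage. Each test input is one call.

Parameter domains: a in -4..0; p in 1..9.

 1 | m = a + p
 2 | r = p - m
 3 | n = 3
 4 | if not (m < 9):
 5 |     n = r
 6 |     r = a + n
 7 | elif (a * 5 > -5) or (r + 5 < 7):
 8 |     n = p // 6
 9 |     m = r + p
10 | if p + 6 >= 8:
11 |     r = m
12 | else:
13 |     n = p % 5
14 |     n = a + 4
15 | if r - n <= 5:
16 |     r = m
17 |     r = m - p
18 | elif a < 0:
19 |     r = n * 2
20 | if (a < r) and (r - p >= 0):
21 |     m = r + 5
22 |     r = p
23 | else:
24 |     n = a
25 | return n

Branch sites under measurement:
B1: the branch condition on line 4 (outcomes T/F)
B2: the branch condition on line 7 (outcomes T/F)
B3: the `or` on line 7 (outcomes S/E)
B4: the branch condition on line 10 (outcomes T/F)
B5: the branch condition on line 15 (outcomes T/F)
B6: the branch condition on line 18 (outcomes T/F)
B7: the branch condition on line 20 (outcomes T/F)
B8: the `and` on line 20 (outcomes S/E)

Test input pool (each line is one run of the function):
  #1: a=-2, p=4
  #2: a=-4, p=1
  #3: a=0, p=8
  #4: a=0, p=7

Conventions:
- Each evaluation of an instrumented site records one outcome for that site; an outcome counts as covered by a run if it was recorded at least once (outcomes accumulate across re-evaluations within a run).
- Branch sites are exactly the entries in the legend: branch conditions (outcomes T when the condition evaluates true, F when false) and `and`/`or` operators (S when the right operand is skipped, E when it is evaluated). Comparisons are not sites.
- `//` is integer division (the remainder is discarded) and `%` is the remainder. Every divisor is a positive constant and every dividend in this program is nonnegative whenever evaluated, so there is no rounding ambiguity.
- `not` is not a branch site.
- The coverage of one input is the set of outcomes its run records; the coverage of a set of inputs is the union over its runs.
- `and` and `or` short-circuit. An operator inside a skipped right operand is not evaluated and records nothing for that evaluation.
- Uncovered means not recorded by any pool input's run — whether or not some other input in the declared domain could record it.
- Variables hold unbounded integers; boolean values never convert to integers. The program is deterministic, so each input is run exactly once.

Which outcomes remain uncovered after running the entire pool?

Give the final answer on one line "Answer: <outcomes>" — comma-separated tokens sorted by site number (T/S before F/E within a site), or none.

run #1 (a=-2, p=4) runs B1->F, B3->E, B2->F, B4->T, B5->T, B8->S, B7->F; records B1=F, B2=F, B3=E, B4=T, B5=T, B7=F, B8=S
run #2 (a=-4, p=1) runs B1->F, B3->E, B2->F, B4->F, B5->T, B8->S, B7->F; records B1=F, B2=F, B3=E, B4=F, B5=T, B7=F, B8=S
run #3 (a=0, p=8) runs B1->F, B3->S, B2->T, B4->T, B5->F, B6->F, B8->E, B7->T; records B1=F, B2=T, B3=S, B4=T, B5=F, B6=F, B7=T, B8=E
run #4 (a=0, p=7) runs B1->F, B3->S, B2->T, B4->T, B5->F, B6->F, B8->E, B7->T; records B1=F, B2=T, B3=S, B4=T, B5=F, B6=F, B7=T, B8=E
union over the pool: B1=F, B2=T, B2=F, B3=S, B3=E, B4=T, B4=F, B5=T, B5=F, B6=F, B7=T, B7=F, B8=S, B8=E
uncovered (2 of 16): B1=T, B6=T

Answer: B1=T, B6=T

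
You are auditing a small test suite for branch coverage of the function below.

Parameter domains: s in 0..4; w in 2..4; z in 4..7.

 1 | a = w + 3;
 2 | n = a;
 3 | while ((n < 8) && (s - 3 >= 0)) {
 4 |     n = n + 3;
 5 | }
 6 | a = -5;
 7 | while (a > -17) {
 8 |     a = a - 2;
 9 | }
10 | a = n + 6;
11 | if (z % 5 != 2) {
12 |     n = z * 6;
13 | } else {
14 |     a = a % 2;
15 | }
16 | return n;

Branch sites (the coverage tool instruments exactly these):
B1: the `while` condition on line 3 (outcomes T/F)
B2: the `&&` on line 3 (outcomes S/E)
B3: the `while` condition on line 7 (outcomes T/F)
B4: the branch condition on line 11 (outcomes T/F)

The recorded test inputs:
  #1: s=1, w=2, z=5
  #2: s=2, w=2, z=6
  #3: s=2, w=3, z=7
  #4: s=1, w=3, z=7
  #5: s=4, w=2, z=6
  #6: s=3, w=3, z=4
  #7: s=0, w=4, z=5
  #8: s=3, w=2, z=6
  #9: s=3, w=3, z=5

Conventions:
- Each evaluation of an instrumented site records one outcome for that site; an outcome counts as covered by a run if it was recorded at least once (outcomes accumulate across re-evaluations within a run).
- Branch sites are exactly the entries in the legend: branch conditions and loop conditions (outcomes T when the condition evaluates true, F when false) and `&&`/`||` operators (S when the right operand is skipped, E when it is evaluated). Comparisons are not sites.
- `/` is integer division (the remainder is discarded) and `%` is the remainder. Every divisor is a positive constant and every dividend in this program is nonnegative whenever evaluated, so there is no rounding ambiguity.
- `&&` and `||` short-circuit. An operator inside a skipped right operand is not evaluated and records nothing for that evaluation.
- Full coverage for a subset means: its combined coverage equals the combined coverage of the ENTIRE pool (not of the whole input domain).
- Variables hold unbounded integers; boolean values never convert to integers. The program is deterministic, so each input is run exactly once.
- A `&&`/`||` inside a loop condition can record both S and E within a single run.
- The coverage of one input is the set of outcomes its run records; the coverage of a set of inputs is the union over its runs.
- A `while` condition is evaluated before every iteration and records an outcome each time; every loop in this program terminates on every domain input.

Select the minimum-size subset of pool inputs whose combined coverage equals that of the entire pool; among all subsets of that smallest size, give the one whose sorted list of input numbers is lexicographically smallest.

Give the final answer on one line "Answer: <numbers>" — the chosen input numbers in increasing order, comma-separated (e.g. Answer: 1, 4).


run #1 (s=1, w=2, z=5) records B1=F, B2=E, B3=T, B3=F, B4=T
run #2 (s=2, w=2, z=6) records B1=F, B2=E, B3=T, B3=F, B4=T
run #3 (s=2, w=3, z=7) records B1=F, B2=E, B3=T, B3=F, B4=F
run #4 (s=1, w=3, z=7) records B1=F, B2=E, B3=T, B3=F, B4=F
run #5 (s=4, w=2, z=6) records B1=T, B1=F, B2=S, B2=E, B3=T, B3=F, B4=T
run #6 (s=3, w=3, z=4) records B1=T, B1=F, B2=S, B2=E, B3=T, B3=F, B4=T
run #7 (s=0, w=4, z=5) records B1=F, B2=E, B3=T, B3=F, B4=T
run #8 (s=3, w=2, z=6) records B1=T, B1=F, B2=S, B2=E, B3=T, B3=F, B4=T
run #9 (s=3, w=3, z=5) records B1=T, B1=F, B2=S, B2=E, B3=T, B3=F, B4=T
union over all inputs: B1=T, B1=F, B2=S, B2=E, B3=T, B3=F, B4=T, B4=F (8 outcomes)
checked all size-1 subsets: none covers 8 outcomes (max 7/8)
at size 2, {3, 5} reaches all 8 outcomes; every lexicographically earlier size-2 subset fails
Answer: 3, 5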